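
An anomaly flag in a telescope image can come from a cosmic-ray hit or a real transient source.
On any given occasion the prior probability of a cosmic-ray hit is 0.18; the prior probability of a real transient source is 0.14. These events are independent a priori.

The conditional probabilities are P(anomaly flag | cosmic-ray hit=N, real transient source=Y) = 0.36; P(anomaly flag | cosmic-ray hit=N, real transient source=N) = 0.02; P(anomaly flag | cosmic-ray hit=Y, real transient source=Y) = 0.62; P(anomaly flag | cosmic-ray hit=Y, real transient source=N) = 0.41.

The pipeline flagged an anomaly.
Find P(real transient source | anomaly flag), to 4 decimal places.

P(real transient source | anomaly flag) ≈ 0.4234

By total probability over the 4 (cosmic-ray hit, real transient source) configurations:
  P(anomaly flag) = 0.02·0.82·0.86 + 0.36·0.82·0.14 + 0.41·0.18·0.86 + 0.62·0.18·0.14
        = 0.014104 + 0.041328 + 0.063468 + 0.015624 = 0.134524
The terms with real transient source present sum to 0.056952, so
  P(real transient source | anomaly flag) = 0.056952 / 0.134524 ≈ 0.4234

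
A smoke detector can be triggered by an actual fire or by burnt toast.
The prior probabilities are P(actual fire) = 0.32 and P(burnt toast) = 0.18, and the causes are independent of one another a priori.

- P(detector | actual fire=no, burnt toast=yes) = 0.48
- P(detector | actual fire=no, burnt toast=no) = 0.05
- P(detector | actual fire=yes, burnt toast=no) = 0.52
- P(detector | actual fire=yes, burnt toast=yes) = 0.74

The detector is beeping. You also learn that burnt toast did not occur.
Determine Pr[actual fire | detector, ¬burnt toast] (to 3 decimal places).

Numerator (weight on configurations with actual fire): 0.52·0.32 = 0.166400
Denominator P(detector | ¬burnt toast): 0.05·0.68 + 0.52·0.32 = 0.200400
Posterior = 0.166400 / 0.200400 ≈ 0.830

Pr[actual fire | detector, ¬burnt toast] ≈ 0.830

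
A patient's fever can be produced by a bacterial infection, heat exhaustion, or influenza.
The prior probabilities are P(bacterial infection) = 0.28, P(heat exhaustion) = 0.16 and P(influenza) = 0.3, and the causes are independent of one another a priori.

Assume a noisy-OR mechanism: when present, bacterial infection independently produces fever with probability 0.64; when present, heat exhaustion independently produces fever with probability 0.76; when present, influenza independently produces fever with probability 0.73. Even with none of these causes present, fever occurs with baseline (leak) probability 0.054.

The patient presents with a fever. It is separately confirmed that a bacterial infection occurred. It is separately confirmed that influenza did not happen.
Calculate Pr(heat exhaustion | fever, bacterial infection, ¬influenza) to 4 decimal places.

Under noisy-OR, P(fever | causes) = 1 − (1−0.054)·∏(1−qᵢ) over the active causes.
Enumerate both values of heat exhaustion and weight by the priors:
  P(fever | bacterial infection, ¬influenza) = 0.65944·0.84 + 0.918266·0.16
        = 0.553930 + 0.146923 = 0.700853
Keeping only the heat exhaustion-present terms gives 0.146923, so
  P(heat exhaustion | fever, bacterial infection, ¬influenza) = 0.146923 / 0.700853 ≈ 0.2096

Pr(heat exhaustion | fever, bacterial infection, ¬influenza) ≈ 0.2096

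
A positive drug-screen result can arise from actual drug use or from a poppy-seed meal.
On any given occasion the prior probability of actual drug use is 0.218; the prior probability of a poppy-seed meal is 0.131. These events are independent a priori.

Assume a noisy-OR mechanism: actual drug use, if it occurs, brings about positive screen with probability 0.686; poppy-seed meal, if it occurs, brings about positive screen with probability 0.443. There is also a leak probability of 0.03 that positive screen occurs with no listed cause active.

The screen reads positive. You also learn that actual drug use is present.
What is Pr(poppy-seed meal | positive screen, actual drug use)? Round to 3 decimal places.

Under noisy-OR, P(positive screen | causes) = 1 − (1−0.03)·∏(1−qᵢ) over the active causes.
P(positive screen | actual drug use) = 0.69542*0.869 + 0.830349*0.131 = 0.604320 + 0.108776 = 0.713096
Restricting to configurations with poppy-seed meal present: 0.830349*0.131 = 0.108776.
P(poppy-seed meal | positive screen, actual drug use) = 0.108776 / 0.713096 ≈ 0.153

Pr(poppy-seed meal | positive screen, actual drug use) ≈ 0.153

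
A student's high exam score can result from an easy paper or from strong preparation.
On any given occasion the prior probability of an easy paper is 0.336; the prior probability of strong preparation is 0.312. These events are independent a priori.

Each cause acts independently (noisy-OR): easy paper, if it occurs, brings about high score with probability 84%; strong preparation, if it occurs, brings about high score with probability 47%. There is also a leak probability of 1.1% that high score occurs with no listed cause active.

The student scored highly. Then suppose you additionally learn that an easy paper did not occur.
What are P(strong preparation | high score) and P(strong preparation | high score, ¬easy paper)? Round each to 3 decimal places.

Under noisy-OR, P(high score | causes) = 1 − (1−0.011)·∏(1−qᵢ) over the active causes.
Weight on strong preparation=true, given the evidence: 0.098577 + 0.096040 = 0.194617
The normalizing constant is 0.011*0.664*0.688 + 0.47583*0.664*0.312 + 0.84176*0.336*0.688 + 0.916133*0.336*0.312 = 0.394230
P(strong preparation | high score) = 0.194617/0.394230 ≈ 0.494

Now condition on the additional information:
P(high score | ¬easy paper) = 0.011*0.688 + 0.47583*0.312 = 0.007568 + 0.148459 = 0.156027
Restricting to configurations with strong preparation present: 0.47583*0.312 = 0.148459.
Hence the posterior is 0.148459/0.156027 ≈ 0.951.
Ruling out easy paper raises the posterior on strong preparation — the flip side of explaining away.

P(strong preparation | high score) ≈ 0.494; P(strong preparation | high score, ¬easy paper) ≈ 0.951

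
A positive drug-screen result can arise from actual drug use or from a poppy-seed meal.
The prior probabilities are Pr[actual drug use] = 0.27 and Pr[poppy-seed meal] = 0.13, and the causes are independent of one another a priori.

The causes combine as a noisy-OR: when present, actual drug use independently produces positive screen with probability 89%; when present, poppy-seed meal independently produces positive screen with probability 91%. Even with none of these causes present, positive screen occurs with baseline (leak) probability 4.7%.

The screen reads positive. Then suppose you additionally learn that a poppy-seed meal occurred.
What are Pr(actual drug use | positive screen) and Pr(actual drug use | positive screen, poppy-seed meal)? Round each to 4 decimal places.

Pr(actual drug use | positive screen) ≈ 0.6776; Pr(actual drug use | positive screen, poppy-seed meal) ≈ 0.2861

Under noisy-OR, P(positive screen | causes) = 1 − (1−0.047)·∏(1−qᵢ) over the active causes.
P(positive screen) = 0.047×0.73×0.87 + 0.91423×0.73×0.13 + 0.89517×0.27×0.87 + 0.990565×0.27×0.13 = 0.029850 + 0.086760 + 0.210275 + 0.034769 = 0.361654
Restricting to configurations with actual drug use present: 0.210275 + 0.034769 = 0.245044.
P(actual drug use | positive screen) = 0.245044 / 0.361654 ≈ 0.6776

With the extra evidence:
Enumerate both values of actual drug use and weight by the priors:
  P(positive screen | poppy-seed meal) = 0.91423*0.73 + 0.990565*0.27
        = 0.667388 + 0.267453 = 0.934841
The terms with actual drug use present sum to 0.267453, so
  P(actual drug use | positive screen, poppy-seed meal) = 0.267453 / 0.934841 ≈ 0.2861
The drop from 0.6776 to 0.2861 is the explaining-away (discounting) effect.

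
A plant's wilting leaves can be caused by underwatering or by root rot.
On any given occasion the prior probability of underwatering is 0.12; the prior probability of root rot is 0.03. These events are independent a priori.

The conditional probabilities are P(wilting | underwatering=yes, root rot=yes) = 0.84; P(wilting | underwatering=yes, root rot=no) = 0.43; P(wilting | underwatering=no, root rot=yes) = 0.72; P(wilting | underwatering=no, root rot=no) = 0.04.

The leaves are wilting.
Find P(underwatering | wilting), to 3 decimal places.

P(wilting) = 0.04·0.88·0.97 + 0.72·0.88·0.03 + 0.43·0.12·0.97 + 0.84·0.12·0.03 = 0.034144 + 0.019008 + 0.050052 + 0.003024 = 0.106228
Of this, 0.053076 comes from 0.050052 + 0.003024 (the underwatering=true cases).
P(underwatering | wilting) = 0.053076 / 0.106228 ≈ 0.500

P(underwatering | wilting) ≈ 0.500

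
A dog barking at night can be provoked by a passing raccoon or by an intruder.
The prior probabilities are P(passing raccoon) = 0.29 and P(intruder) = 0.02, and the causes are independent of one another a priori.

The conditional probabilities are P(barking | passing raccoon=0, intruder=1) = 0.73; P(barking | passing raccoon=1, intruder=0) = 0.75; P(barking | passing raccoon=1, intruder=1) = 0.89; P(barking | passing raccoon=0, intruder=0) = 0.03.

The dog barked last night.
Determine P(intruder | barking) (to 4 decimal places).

P(barking) = 0.03×0.71×0.98 + 0.73×0.71×0.02 + 0.75×0.29×0.98 + 0.89×0.29×0.02 = 0.020874 + 0.010366 + 0.213150 + 0.005162 = 0.249552
The intruder-present share is 0.010366 + 0.005162 = 0.015528.
P(intruder | barking) = 0.015528 / 0.249552 ≈ 0.0622

P(intruder | barking) ≈ 0.0622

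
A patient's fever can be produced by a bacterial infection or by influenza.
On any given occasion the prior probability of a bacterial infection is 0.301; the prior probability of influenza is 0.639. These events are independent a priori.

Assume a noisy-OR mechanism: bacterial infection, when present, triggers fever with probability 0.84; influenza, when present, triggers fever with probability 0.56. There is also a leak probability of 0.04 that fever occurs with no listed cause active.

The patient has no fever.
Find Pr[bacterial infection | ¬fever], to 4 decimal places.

Under noisy-OR, P(fever | causes) = 1 − (1−0.04)·∏(1−qᵢ) over the active causes.
Sum P(¬fever|·) weighted by the priors over the 4 (bacterial infection, influenza) configurations:
  P(¬fever) = 0.96×0.699×0.361 + 0.4224×0.699×0.639 + 0.1536×0.301×0.361 + 0.067584×0.301×0.639
        = 0.242245 + 0.188670 + 0.016690 + 0.012999 = 0.460604
Keeping only the bacterial infection-present terms gives 0.029689, so
  P(bacterial infection | ¬fever) = 0.029689 / 0.460604 ≈ 0.0645

Pr[bacterial infection | ¬fever] ≈ 0.0645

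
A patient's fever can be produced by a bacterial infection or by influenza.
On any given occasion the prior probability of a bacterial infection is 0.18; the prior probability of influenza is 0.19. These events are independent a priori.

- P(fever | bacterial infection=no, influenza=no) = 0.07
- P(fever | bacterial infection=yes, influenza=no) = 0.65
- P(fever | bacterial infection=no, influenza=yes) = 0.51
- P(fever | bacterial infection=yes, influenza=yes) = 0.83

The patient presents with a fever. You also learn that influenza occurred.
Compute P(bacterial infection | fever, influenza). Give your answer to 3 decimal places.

Numerator (weight on configurations with bacterial infection): 0.83×0.18 = 0.149400
Normalizer over all consistent configurations: 0.51×0.82 + 0.83×0.18 = 0.567600
P(bacterial infection | fever, influenza) = 0.149400/0.567600 ≈ 0.263

P(bacterial infection | fever, influenza) ≈ 0.263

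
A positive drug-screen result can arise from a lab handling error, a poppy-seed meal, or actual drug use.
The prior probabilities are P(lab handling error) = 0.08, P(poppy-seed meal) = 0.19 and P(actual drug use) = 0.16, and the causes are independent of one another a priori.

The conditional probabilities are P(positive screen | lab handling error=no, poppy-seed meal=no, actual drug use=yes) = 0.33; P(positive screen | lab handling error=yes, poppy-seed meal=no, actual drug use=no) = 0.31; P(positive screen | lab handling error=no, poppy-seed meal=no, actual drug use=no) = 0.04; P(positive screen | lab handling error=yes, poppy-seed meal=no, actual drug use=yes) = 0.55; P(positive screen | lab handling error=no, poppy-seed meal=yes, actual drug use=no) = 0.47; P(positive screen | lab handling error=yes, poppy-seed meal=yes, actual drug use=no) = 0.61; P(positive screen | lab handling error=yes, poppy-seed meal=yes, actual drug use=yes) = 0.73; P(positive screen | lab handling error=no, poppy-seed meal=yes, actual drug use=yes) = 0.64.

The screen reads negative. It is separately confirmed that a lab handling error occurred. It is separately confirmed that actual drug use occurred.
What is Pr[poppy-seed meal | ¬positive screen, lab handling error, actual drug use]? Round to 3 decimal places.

Pr[poppy-seed meal | ¬positive screen, lab handling error, actual drug use] ≈ 0.123

P(¬positive screen | lab handling error, actual drug use) = 0.45*0.81 + 0.27*0.19 = 0.364500 + 0.051300 = 0.415800
Restricting to configurations with poppy-seed meal present: 0.27*0.19 = 0.051300.
Hence the posterior is 0.051300/0.415800 ≈ 0.123.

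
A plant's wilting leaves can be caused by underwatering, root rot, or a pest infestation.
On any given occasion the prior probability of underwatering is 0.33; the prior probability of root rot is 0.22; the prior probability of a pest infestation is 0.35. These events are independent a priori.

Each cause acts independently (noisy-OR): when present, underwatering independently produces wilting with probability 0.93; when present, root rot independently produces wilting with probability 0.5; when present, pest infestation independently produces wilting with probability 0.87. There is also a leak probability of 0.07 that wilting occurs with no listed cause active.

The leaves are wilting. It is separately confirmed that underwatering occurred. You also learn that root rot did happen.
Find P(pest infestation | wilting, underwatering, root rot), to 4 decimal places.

P(pest infestation | wilting, underwatering, root rot) ≈ 0.3566

Under noisy-OR, P(wilting | causes) = 1 − (1−0.07)·∏(1−qᵢ) over the active causes.
Sum P(wilting|·) weighted by the priors over both values of pest infestation:
  P(wilting | underwatering, root rot) = 0.96745×0.65 + 0.995769×0.35
        = 0.628843 + 0.348519 = 0.977362
Keeping only the pest infestation-present terms gives 0.348519, so
  P(pest infestation | wilting, underwatering, root rot) = 0.348519 / 0.977362 ≈ 0.3566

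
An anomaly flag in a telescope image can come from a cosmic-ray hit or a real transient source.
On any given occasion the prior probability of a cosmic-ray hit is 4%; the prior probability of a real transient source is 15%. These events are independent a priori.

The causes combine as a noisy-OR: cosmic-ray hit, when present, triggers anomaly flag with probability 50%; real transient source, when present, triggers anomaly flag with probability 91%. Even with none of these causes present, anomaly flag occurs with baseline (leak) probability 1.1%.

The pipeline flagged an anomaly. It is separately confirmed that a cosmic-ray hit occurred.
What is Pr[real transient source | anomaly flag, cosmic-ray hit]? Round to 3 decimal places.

Pr[real transient source | anomaly flag, cosmic-ray hit] ≈ 0.250

Under noisy-OR, P(anomaly flag | causes) = 1 − (1−0.011)·∏(1−qᵢ) over the active causes.
Sum P(anomaly flag|·) weighted by the priors over both values of real transient source:
  P(anomaly flag | cosmic-ray hit) = 0.5055*0.85 + 0.955495*0.15
        = 0.429675 + 0.143324 = 0.572999
The terms with real transient source present sum to 0.143324, so
  P(real transient source | anomaly flag, cosmic-ray hit) = 0.143324 / 0.572999 ≈ 0.250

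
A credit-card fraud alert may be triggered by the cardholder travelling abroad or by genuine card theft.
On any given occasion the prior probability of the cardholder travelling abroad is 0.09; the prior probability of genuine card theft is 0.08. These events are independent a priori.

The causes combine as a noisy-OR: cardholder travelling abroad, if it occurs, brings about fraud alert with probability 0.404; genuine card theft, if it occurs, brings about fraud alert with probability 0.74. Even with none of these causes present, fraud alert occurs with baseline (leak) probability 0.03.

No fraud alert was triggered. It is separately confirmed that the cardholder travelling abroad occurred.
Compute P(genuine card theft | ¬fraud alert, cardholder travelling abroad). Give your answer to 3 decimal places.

Under noisy-OR, P(fraud alert | causes) = 1 − (1−0.03)·∏(1−qᵢ) over the active causes.
P(¬fraud alert | cardholder travelling abroad) = 0.57812*0.92 + 0.150311*0.08 = 0.531870 + 0.012025 = 0.543895
Of this, 0.012025 comes from 0.150311*0.08 (the genuine card theft=true cases).
So P(genuine card theft | ¬fraud alert, cardholder travelling abroad) = 0.012025/0.543895 ≈ 0.022.

P(genuine card theft | ¬fraud alert, cardholder travelling abroad) ≈ 0.022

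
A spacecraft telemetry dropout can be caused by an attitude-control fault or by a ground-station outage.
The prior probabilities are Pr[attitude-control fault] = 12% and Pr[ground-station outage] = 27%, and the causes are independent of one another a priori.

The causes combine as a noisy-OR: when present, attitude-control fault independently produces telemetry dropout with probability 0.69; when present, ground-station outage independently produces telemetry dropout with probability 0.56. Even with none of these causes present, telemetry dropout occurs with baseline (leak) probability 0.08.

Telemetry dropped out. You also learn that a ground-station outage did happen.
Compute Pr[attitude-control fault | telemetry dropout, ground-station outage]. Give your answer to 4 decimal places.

Pr[attitude-control fault | telemetry dropout, ground-station outage] ≈ 0.1669

Under noisy-OR, P(telemetry dropout | causes) = 1 − (1−0.08)·∏(1−qᵢ) over the active causes.
P(telemetry dropout | ground-station outage) = 0.5952·0.88 + 0.874512·0.12 = 0.523776 + 0.104941 = 0.628717
The attitude-control fault-present share is 0.874512·0.12 = 0.104941.
Hence the posterior is 0.104941/0.628717 ≈ 0.1669.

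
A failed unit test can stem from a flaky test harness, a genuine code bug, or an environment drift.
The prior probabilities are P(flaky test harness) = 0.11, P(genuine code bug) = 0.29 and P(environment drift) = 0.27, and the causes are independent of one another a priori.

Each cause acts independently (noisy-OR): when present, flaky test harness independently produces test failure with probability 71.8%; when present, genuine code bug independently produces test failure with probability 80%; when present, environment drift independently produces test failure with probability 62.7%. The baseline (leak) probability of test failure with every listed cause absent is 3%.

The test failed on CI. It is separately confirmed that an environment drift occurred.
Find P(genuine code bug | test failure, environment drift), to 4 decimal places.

Under noisy-OR, P(test failure | causes) = 1 − (1−0.03)·∏(1−qᵢ) over the active causes.
Weight on genuine code bug=true, given the evidence: 0.239423 + 0.031249 = 0.270672
The normalizing constant is 0.63819*0.89*0.71 + 0.927638*0.89*0.29 + 0.89797*0.11*0.71 + 0.979594*0.11*0.29 = 0.744075
Posterior = 0.270672 / 0.744075 ≈ 0.3638

P(genuine code bug | test failure, environment drift) ≈ 0.3638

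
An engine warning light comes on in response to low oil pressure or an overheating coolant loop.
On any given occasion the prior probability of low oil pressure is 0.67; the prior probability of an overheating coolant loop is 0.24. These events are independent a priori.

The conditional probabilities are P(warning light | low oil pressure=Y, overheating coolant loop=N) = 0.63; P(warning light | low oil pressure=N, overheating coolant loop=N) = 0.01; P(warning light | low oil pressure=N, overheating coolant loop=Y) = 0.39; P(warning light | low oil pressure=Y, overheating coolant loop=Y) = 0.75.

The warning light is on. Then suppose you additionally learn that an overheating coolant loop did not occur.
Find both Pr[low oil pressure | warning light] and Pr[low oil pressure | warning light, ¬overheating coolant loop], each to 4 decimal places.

Pr[low oil pressure | warning light] ≈ 0.9297; Pr[low oil pressure | warning light, ¬overheating coolant loop] ≈ 0.9922

By total probability over the 4 (low oil pressure, overheating coolant loop) configurations:
  P(warning light) = 0.01*0.33*0.76 + 0.39*0.33*0.24 + 0.63*0.67*0.76 + 0.75*0.67*0.24
        = 0.002508 + 0.030888 + 0.320796 + 0.120600 = 0.474792
Keeping only the low oil pressure-present terms gives 0.441396, so
  P(low oil pressure | warning light) = 0.441396 / 0.474792 ≈ 0.9297

Now condition on the additional information:
Weight on low oil pressure=true, given the evidence: 0.63×0.67 = 0.422100
Denominator P(warning light | ¬overheating coolant loop): 0.01×0.33 + 0.63×0.67 = 0.425400
P(low oil pressure | warning light, ¬overheating coolant loop) = 0.422100/0.425400 ≈ 0.9922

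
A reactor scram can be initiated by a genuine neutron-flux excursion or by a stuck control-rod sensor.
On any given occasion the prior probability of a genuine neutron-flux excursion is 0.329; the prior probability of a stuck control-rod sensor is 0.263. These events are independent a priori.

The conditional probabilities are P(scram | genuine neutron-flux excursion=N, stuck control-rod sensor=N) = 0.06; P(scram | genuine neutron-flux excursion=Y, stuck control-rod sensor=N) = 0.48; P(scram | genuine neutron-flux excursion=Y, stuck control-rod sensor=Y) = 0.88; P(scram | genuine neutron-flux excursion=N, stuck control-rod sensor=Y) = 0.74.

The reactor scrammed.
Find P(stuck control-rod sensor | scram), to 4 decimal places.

P(stuck control-rod sensor | scram) ≈ 0.5860

P(scram) = 0.06·0.671·0.737 + 0.74·0.671·0.263 + 0.48·0.329·0.737 + 0.88·0.329·0.263 = 0.029672 + 0.130590 + 0.116387 + 0.076144 = 0.352793
Of this, 0.206734 comes from 0.130590 + 0.076144 (the stuck control-rod sensor=true cases).
So P(stuck control-rod sensor | scram) = 0.206734/0.352793 ≈ 0.5860.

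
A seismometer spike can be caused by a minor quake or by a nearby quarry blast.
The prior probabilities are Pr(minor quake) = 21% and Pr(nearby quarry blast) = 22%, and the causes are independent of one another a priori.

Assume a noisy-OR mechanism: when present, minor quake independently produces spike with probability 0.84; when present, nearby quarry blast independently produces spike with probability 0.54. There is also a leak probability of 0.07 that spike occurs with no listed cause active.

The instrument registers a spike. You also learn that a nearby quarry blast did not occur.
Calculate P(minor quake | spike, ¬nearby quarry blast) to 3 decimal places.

Under noisy-OR, P(spike | causes) = 1 − (1−0.07)·∏(1−qᵢ) over the active causes.
For the numerator, keep only minor quake=true terms: 0.8512×0.21 = 0.178752
Normalizer over all consistent configurations: 0.07×0.79 + 0.8512×0.21 = 0.234052
Posterior = 0.178752 / 0.234052 ≈ 0.764

P(minor quake | spike, ¬nearby quarry blast) ≈ 0.764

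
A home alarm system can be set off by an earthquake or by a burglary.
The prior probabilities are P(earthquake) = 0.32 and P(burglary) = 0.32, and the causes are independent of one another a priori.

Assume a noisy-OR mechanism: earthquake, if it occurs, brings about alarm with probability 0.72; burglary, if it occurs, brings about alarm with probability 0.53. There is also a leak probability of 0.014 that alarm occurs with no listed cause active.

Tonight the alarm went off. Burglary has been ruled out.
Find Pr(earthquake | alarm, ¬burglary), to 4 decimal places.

Pr(earthquake | alarm, ¬burglary) ≈ 0.9605

Under noisy-OR, P(alarm | causes) = 1 − (1−0.014)·∏(1−qᵢ) over the active causes.
By total probability over both values of earthquake:
  P(alarm | ¬burglary) = 0.014×0.68 + 0.72392×0.32
        = 0.009520 + 0.231654 = 0.241174
The terms with earthquake present sum to 0.231654, so
  P(earthquake | alarm, ¬burglary) = 0.231654 / 0.241174 ≈ 0.9605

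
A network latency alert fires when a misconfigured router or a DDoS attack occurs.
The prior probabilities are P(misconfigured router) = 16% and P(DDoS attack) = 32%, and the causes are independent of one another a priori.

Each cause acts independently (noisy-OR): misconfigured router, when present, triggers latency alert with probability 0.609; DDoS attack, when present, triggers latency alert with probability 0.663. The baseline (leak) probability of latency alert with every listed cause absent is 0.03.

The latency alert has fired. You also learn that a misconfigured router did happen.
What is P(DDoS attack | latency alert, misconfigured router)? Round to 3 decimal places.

Under noisy-OR, P(latency alert | causes) = 1 − (1−0.03)·∏(1−qᵢ) over the active causes.
P(latency alert | misconfigured router) = 0.62073·0.68 + 0.872186·0.32 = 0.422096 + 0.279100 = 0.701196
Of this, 0.279100 comes from 0.872186·0.32 (the DDoS attack=true cases).
So P(DDoS attack | latency alert, misconfigured router) = 0.279100/0.701196 ≈ 0.398.

P(DDoS attack | latency alert, misconfigured router) ≈ 0.398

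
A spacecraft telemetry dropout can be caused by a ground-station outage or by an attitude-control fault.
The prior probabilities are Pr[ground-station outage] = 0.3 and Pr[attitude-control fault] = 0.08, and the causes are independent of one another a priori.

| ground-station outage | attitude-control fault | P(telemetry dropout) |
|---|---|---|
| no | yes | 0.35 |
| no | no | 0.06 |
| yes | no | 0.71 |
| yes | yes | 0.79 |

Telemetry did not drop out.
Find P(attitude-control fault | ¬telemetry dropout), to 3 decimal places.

P(¬telemetry dropout) = 0.94*0.7*0.92 + 0.65*0.7*0.08 + 0.29*0.3*0.92 + 0.21*0.3*0.08 = 0.605360 + 0.036400 + 0.080040 + 0.005040 = 0.726840
Of this, 0.041440 comes from 0.036400 + 0.005040 (the attitude-control fault=true cases).
Hence the posterior is 0.041440/0.726840 ≈ 0.057.

P(attitude-control fault | ¬telemetry dropout) ≈ 0.057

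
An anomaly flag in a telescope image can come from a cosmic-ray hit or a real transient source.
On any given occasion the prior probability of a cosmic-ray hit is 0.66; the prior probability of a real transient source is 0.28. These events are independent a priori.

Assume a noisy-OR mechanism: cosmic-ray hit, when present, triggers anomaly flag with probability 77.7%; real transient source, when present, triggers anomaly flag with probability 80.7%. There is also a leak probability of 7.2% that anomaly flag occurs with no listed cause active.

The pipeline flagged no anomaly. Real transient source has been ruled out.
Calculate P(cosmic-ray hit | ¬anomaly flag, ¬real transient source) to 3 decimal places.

Under noisy-OR, P(anomaly flag | causes) = 1 − (1−0.072)·∏(1−qᵢ) over the active causes.
For the numerator, keep only cosmic-ray hit=true terms: 0.206944·0.66 = 0.136583
The normalizing constant is 0.928·0.34 + 0.206944·0.66 = 0.452103
Posterior = 0.136583 / 0.452103 ≈ 0.302

P(cosmic-ray hit | ¬anomaly flag, ¬real transient source) ≈ 0.302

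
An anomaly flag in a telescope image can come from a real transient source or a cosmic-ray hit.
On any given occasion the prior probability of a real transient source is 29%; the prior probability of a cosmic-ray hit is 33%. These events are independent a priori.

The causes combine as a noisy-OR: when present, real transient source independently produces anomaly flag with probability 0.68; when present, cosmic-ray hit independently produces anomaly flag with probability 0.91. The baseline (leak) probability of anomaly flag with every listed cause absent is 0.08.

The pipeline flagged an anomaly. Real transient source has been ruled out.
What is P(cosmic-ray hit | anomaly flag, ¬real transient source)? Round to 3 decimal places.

Under noisy-OR, P(anomaly flag | causes) = 1 − (1−0.08)·∏(1−qᵢ) over the active causes.
By total probability over both values of cosmic-ray hit:
  P(anomaly flag | ¬real transient source) = 0.08*0.67 + 0.9172*0.33
        = 0.053600 + 0.302676 = 0.356276
Keeping only the cosmic-ray hit-present terms gives 0.302676, so
  P(cosmic-ray hit | anomaly flag, ¬real transient source) = 0.302676 / 0.356276 ≈ 0.850

P(cosmic-ray hit | anomaly flag, ¬real transient source) ≈ 0.850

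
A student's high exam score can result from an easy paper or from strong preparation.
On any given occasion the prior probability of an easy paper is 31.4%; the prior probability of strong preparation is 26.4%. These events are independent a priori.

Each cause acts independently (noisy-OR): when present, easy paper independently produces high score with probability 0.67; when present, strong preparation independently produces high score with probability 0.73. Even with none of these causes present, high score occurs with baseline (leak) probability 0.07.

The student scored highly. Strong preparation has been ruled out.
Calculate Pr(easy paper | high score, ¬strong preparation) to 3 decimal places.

Under noisy-OR, P(high score | causes) = 1 − (1−0.07)·∏(1−qᵢ) over the active causes.
P(high score | ¬strong preparation) = 0.07·0.686 + 0.6931·0.314 = 0.048020 + 0.217633 = 0.265653
Of this, 0.217633 comes from 0.6931·0.314 (the easy paper=true cases).
P(easy paper | high score, ¬strong preparation) = 0.217633 / 0.265653 ≈ 0.819

Pr(easy paper | high score, ¬strong preparation) ≈ 0.819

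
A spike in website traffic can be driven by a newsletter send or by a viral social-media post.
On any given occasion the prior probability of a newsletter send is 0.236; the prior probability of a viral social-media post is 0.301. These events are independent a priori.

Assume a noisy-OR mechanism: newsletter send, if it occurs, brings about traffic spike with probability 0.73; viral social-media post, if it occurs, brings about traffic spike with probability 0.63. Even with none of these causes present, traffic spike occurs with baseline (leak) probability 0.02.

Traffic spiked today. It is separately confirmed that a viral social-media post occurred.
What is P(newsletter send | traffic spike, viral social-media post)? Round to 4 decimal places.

P(newsletter send | traffic spike, viral social-media post) ≈ 0.3042

Under noisy-OR, P(traffic spike | causes) = 1 − (1−0.02)·∏(1−qᵢ) over the active causes.
By total probability over both values of newsletter send:
  P(traffic spike | viral social-media post) = 0.6374*0.764 + 0.902098*0.236
        = 0.486974 + 0.212895 = 0.699869
The terms with newsletter send present sum to 0.212895, so
  P(newsletter send | traffic spike, viral social-media post) = 0.212895 / 0.699869 ≈ 0.3042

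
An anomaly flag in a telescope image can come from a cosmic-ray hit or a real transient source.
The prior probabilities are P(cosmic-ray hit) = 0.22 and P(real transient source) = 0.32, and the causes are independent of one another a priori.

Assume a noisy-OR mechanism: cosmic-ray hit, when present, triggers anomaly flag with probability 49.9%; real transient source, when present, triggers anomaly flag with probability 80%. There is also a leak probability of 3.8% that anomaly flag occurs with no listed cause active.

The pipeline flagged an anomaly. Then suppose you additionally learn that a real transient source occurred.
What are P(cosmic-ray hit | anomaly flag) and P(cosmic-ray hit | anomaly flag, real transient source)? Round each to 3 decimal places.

P(cosmic-ray hit | anomaly flag) ≈ 0.389; P(cosmic-ray hit | anomaly flag, real transient source) ≈ 0.240

Under noisy-OR, P(anomaly flag | causes) = 1 − (1−0.038)·∏(1−qᵢ) over the active causes.
By total probability over the 4 (cosmic-ray hit, real transient source) configurations:
  P(anomaly flag) = 0.038×0.78×0.68 + 0.8076×0.78×0.32 + 0.518038×0.22×0.68 + 0.903608×0.22×0.32
        = 0.020155 + 0.201577 + 0.077498 + 0.063614 = 0.362844
Configurations with cosmic-ray hit contribute 0.141112, so
  P(cosmic-ray hit | anomaly flag) = 0.141112 / 0.362844 ≈ 0.389

Now condition on the additional information:
Weight on cosmic-ray hit=true, given the evidence: 0.903608*0.22 = 0.198794
Normalizer over all consistent configurations: 0.8076*0.78 + 0.903608*0.22 = 0.828722
P(cosmic-ray hit | anomaly flag, real transient source) = 0.198794/0.828722 ≈ 0.240
This is intercausal reasoning (explaining away): once real transient source accounts for the anomaly flag, cosmic-ray hit becomes less likely.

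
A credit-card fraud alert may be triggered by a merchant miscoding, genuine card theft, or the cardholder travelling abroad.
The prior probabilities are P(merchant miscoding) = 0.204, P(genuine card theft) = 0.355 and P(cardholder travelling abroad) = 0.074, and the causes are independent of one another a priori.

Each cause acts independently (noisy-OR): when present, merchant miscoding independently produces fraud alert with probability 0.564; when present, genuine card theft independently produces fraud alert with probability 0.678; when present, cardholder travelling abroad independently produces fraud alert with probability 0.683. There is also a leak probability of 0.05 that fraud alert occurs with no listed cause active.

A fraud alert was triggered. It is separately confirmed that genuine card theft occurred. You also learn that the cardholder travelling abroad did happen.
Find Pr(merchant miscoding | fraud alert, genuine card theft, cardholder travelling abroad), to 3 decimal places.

Under noisy-OR, P(fraud alert | causes) = 1 − (1−0.05)·∏(1−qᵢ) over the active causes.
Enumerate both values of merchant miscoding and weight by the priors:
  P(fraud alert | genuine card theft, cardholder travelling abroad) = 0.90303*0.796 + 0.957721*0.204
        = 0.718812 + 0.195375 = 0.914187
Keeping only the merchant miscoding-present terms gives 0.195375, so
  P(merchant miscoding | fraud alert, genuine card theft, cardholder travelling abroad) = 0.195375 / 0.914187 ≈ 0.214

Pr(merchant miscoding | fraud alert, genuine card theft, cardholder travelling abroad) ≈ 0.214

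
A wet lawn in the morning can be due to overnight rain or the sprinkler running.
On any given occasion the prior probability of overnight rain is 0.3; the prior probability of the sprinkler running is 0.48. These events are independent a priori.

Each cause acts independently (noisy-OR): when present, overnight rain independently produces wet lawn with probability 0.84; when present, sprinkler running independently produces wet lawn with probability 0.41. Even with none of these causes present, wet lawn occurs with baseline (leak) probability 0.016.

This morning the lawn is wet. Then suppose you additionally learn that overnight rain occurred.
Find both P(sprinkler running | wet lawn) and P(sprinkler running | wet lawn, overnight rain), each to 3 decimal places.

P(sprinkler running | wet lawn) ≈ 0.664; P(sprinkler running | wet lawn, overnight rain) ≈ 0.498

Under noisy-OR, P(wet lawn | causes) = 1 − (1−0.016)·∏(1−qᵢ) over the active causes.
Numerator (weight on configurations with sprinkler running): 0.140932 + 0.130624 = 0.271556
The normalizing constant is 0.016×0.7×0.52 + 0.41944×0.7×0.48 + 0.84256×0.3×0.52 + 0.90711×0.3×0.48 = 0.408819
P(sprinkler running | wet lawn) = 0.271556/0.408819 ≈ 0.664

Now condition on the additional information:
By total probability over both values of sprinkler running:
  P(wet lawn | overnight rain) = 0.84256·0.52 + 0.90711·0.48
        = 0.438131 + 0.435413 = 0.873544
Keeping only the sprinkler running-present terms gives 0.435413, so
  P(sprinkler running | wet lawn, overnight rain) = 0.435413 / 0.873544 ≈ 0.498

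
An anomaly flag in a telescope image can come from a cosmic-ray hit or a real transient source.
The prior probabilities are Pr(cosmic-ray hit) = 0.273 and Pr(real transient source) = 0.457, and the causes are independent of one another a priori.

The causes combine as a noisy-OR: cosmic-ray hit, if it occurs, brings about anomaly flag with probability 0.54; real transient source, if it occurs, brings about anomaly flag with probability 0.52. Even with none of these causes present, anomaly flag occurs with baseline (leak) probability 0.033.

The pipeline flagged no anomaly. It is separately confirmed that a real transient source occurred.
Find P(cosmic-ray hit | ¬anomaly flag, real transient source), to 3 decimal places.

P(cosmic-ray hit | ¬anomaly flag, real transient source) ≈ 0.147

Under noisy-OR, P(anomaly flag | causes) = 1 − (1−0.033)·∏(1−qᵢ) over the active causes.
For the numerator, keep only cosmic-ray hit=true terms: 0.213514×0.273 = 0.058289
The normalizing constant is 0.46416×0.727 + 0.213514×0.273 = 0.395733
P(cosmic-ray hit | ¬anomaly flag, real transient source) = 0.058289/0.395733 ≈ 0.147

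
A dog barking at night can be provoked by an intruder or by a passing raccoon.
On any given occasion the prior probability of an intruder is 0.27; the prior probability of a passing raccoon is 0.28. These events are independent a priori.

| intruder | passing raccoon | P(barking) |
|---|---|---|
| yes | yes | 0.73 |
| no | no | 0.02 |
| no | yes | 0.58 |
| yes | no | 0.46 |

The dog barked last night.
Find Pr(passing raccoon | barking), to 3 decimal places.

By total probability over the 4 (intruder, passing raccoon) configurations:
  P(barking) = 0.02·0.73·0.72 + 0.58·0.73·0.28 + 0.46·0.27·0.72 + 0.73·0.27·0.28
        = 0.010512 + 0.118552 + 0.089424 + 0.055188 = 0.273676
The terms with passing raccoon present sum to 0.173740, so
  P(passing raccoon | barking) = 0.173740 / 0.273676 ≈ 0.635

Pr(passing raccoon | barking) ≈ 0.635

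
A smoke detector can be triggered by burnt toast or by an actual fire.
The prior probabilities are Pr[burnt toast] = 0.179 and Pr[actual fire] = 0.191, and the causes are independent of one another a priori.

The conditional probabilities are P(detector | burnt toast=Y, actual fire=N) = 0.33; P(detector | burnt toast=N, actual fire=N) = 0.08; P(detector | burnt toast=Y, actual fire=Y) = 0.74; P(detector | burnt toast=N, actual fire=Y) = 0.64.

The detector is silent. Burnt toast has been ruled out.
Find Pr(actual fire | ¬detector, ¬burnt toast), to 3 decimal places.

Pr(actual fire | ¬detector, ¬burnt toast) ≈ 0.085

Sum P(¬detector|·) weighted by the priors over both values of actual fire:
  P(¬detector | ¬burnt toast) = 0.92·0.809 + 0.36·0.191
        = 0.744280 + 0.068760 = 0.813040
Keeping only the actual fire-present terms gives 0.068760, so
  P(actual fire | ¬detector, ¬burnt toast) = 0.068760 / 0.813040 ≈ 0.085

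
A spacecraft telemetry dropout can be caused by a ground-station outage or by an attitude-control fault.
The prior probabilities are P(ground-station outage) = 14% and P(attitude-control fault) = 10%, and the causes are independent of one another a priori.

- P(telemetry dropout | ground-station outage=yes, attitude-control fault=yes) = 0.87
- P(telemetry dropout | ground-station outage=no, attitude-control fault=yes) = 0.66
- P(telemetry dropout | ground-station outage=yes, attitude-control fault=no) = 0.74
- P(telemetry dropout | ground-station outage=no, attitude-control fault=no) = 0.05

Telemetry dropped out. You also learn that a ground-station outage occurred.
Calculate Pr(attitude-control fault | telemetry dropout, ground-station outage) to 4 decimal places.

Pr(attitude-control fault | telemetry dropout, ground-station outage) ≈ 0.1155

By total probability over both values of attitude-control fault:
  P(telemetry dropout | ground-station outage) = 0.74·0.9 + 0.87·0.1
        = 0.666000 + 0.087000 = 0.753000
The terms with attitude-control fault present sum to 0.087000, so
  P(attitude-control fault | telemetry dropout, ground-station outage) = 0.087000 / 0.753000 ≈ 0.1155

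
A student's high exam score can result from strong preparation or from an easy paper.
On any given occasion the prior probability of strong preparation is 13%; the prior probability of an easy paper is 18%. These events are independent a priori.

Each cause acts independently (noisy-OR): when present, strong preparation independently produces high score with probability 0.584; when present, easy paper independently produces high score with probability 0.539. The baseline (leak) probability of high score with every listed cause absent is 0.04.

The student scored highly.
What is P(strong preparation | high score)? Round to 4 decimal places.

P(strong preparation | high score) ≈ 0.4178

Under noisy-OR, P(high score | causes) = 1 − (1−0.04)·∏(1−qᵢ) over the active causes.
P(high score) = 0.04*0.87*0.82 + 0.55744*0.87*0.18 + 0.60064*0.13*0.82 + 0.815895*0.13*0.18 = 0.028536 + 0.087295 + 0.064028 + 0.019092 = 0.198951
Of this, 0.083120 comes from 0.064028 + 0.019092 (the strong preparation=true cases).
P(strong preparation | high score) = 0.083120 / 0.198951 ≈ 0.4178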